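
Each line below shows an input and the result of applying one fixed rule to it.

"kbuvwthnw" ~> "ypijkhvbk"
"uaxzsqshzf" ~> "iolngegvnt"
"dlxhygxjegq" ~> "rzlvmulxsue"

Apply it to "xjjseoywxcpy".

Each output is the input with this applied: shift every letter 12 places backward in the alphabet (wrapping around).
For "xjjseoywxcpy" the result is "lxxgscmklqdm".

lxxgscmklqdm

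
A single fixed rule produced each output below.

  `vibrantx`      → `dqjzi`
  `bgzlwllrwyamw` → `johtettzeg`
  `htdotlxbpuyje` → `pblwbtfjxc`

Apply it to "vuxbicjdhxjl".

What's happening: shift every letter 8 places forward in the alphabet (wrapping around), then delete the last 3 characters.
On "vuxbicjdhxjl": the first step gives "dcfjqkrlpfrt", and the second then gives "dcfjqkrlp".

dcfjqkrlp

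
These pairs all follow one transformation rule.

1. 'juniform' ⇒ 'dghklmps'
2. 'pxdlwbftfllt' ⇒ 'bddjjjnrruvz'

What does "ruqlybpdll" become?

bjjjnopswz

Rule — shift every letter 2 places backward in the alphabet (wrapping around), then sort the characters into alphabetical order.
"ruqlybpdll" → "bjjjnopswz".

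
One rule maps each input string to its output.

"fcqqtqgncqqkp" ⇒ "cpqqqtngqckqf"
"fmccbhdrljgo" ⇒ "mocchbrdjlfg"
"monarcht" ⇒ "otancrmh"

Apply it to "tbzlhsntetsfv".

What's happening: swap the first and last characters, then swap each adjacent pair of characters (1↔2, 3↔4, ...).
"tbzlhsntetsfv" → "vbzlhsntetsft" → "bvlzshtntefst".

bvlzshtntefst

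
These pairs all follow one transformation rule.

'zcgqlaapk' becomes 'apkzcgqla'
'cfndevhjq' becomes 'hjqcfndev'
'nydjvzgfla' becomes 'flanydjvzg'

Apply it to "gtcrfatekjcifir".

The pattern: move the last 3 characters to the front (rotate right by 3).
"gtcrfatekjcifir" → "firgtcrfatekjci".

firgtcrfatekjci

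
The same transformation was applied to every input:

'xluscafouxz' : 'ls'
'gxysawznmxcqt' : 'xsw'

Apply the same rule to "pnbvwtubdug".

nv

The transformation: keep every other character starting from the second (positions 2nd, 4th, 6th, ...), then delete the last 3 characters.
Working it through for "pnbvwtubdug": intermediate "nvtbu", final "nv".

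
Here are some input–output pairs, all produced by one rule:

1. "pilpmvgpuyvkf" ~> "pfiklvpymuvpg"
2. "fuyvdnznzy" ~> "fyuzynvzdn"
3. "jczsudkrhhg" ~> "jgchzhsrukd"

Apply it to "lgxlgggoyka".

lagkxyloggg

The transformation: take characters alternately from the front and the back (1st, last, 2nd, 2nd-last, ...).
For "lgxlgggoyka" the result is "lagkxyloggg".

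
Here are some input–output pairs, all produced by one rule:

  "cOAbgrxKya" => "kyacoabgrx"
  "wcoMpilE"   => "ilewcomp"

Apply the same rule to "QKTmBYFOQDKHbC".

The rule is to move the last 3 characters to the front (rotate right by 3), then convert every letter to lowercase.
On "QKTmBYFOQDKHbC": the first step gives "HbCQKTmBYFOQDK", and the second then gives "hbcqktmbyfoqdk".

hbcqktmbyfoqdk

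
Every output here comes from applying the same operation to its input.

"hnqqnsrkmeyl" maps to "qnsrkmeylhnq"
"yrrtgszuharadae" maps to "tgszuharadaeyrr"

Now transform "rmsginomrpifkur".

ginomrpifkurrms

The transformation: move the first 3 characters to the end (rotate left by 3).
On "rmsginomrpifkur" that produces "ginomrpifkurrms".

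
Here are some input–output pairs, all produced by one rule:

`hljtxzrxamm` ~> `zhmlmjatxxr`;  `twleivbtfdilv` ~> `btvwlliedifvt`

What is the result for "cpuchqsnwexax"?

scxpauxcehwqn

Rule — take characters alternately from the front and the back (1st, last, 2nd, 2nd-last, ...), then move the last character to the front.
So "cpuchqsnwexax" becomes "scxpauxcehwqn".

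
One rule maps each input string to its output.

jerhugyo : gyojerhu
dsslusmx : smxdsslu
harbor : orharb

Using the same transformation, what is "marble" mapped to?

Rule — swap the front and back halves of the string, then move the first character to the end.
On "marble": the first step gives "blemar", and the second then gives "lemarb".

lemarb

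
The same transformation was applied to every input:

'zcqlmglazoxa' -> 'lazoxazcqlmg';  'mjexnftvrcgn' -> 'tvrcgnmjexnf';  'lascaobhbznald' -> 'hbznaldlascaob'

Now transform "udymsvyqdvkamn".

qdvkamnudymsvy

The pattern: swap the front and back halves of the string.
"udymsvyqdvkamn" → "qdvkamnudymsvy".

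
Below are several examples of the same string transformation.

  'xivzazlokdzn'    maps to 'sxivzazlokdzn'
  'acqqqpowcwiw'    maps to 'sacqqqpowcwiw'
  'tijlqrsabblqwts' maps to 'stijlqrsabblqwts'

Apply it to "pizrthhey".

spizrthhey

The pattern: prepend "s".
For "pizrthhey" the result is "spizrthhey".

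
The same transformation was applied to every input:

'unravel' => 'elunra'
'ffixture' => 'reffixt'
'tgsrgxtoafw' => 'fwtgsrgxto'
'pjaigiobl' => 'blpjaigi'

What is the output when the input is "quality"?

tyqual

What's happening: move the last 3 characters to the front (rotate right by 3), then delete the first character.
Applying both steps to "quality": "ityqual", then "tyqual".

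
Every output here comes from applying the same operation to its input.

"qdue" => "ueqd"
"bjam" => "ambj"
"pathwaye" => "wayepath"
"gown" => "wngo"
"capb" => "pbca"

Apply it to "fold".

Each output is the input with this applied: swap the front and back halves of the string.
"fold" → "ldfo".

ldfo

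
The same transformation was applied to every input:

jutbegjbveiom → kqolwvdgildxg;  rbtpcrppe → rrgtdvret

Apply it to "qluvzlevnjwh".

lyjsnwxbngxp

Looking at the pairs, the operation is to move the last 3 characters to the front (rotate right by 3), then shift every letter 2 places forward in the alphabet (wrapping around).
So "qluvzlevnjwh" becomes "lyjsnwxbngxp".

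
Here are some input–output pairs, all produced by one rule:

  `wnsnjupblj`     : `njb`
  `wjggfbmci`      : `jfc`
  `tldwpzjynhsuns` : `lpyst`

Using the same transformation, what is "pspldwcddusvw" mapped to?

sdds

What's happening: swap the first and last characters, then keep one character in every 3, starting at position 2 (positions 2nd, 5th, 8th, ...).
So "pspldwcddusvw" becomes "sdds".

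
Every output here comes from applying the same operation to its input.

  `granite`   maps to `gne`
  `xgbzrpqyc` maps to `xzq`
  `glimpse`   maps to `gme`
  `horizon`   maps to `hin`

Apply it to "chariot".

crt

The transformation: keep one character in every 3, starting at position 1 (positions 1st, 4th, 7th, ...).
For "chariot" the result is "crt".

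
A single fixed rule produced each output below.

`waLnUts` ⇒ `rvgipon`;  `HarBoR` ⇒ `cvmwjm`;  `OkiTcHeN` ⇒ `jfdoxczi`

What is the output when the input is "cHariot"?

xcvmdjo

The transformation: shift every letter 5 places backward in the alphabet (wrapping around), then convert every letter to lowercase.
Working it through for "cHariot": intermediate "xCvmdjo", final "xcvmdjo".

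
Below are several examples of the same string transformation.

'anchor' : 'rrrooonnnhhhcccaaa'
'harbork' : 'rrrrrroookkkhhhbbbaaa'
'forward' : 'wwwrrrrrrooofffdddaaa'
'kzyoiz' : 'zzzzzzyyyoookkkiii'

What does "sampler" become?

The pattern: sort the characters into reverse alphabetical order, then repeat every character 3 times.
"sampler" → "srpmlea" → "sssrrrpppmmmllleeeaaa".

sssrrrpppmmmllleeeaaa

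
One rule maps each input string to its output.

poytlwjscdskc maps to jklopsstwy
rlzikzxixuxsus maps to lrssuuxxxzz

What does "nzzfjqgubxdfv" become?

fgjnquvxzz

In each case the input is transformed by: sort the characters into alphabetical order, then delete the first 3 characters.
Applying that to "nzzfjqgubxdfv" gives "fgjnquvxzz".
(Check on "poytlwjscdskc": → "ccdjklopsstwy" → "jklopsstwy" ✓)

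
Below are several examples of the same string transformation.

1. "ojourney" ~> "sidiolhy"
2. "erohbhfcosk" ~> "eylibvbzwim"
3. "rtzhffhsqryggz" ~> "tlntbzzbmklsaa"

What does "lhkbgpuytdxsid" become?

In each case the input is transformed by: move the last character to the front, then shift every letter 6 places backward in the alphabet (wrapping around).
Applying that to "lhkbgpuytdxsid" gives "xfbevajosnxrmc".
(Check on "rtzhffhsqryggz": → "zrtzhffhsqrygg" → "tlntbzzbmklsaa" ✓)

xfbevajosnxrmc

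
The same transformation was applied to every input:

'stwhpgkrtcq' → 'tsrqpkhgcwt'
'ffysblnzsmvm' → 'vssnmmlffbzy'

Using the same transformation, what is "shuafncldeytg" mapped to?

Rule — sort the characters into reverse alphabetical order, then move the first 2 characters to the end (rotate left by 2).
For "shuafncldeytg", step one produces "yutsnlhgfedca"; step two turns that into "tsnlhgfedcayu".

tsnlhgfedcayu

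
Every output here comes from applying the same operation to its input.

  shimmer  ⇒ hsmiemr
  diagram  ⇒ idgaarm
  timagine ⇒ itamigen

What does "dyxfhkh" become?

ydfxkhh

Each output is the input with this applied: swap each adjacent pair of characters (1↔2, 3↔4, ...).
Doing the same to "dyxfhkh": "ydfxkhh".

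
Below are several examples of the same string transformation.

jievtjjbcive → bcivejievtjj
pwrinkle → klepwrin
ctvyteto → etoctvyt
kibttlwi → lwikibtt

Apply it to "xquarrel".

The rule is to swap the front and back halves of the string, then move the first character to the end.
Working it through for "xquarrel": intermediate "rrelxqua", final "relxquar".
(Check on "kibttlwi": → "tlwikibt" → "lwikibtt" ✓)

relxquar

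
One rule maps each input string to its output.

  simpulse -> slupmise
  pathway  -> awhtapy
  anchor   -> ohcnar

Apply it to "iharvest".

The rule is to move the last character to the front, then reverse the string.
"iharvest" → "tiharves" → "sevrahit".

sevrahit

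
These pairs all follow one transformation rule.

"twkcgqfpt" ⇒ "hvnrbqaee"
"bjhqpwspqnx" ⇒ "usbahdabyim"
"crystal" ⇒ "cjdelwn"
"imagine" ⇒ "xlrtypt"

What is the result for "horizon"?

zctkzys

The pattern: shift every letter 11 places forward in the alphabet (wrapping around), then move the first character to the end.
Working it through for "horizon": intermediate "szctkzy", final "zctkzys".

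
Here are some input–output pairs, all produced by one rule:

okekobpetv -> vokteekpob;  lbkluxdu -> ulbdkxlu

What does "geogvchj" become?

What's happening: swap the first and last characters, then take characters alternately from the front and the back (1st, last, 2nd, 2nd-last, ...).
Working it through for "geogvchj": intermediate "jeogvchg", final "jgehocgv".

jgehocgv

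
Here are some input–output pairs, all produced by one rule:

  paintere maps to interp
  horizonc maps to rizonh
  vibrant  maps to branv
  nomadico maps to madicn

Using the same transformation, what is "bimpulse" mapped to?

The pattern: swap the first and last characters, then delete the first 2 characters.
"bimpulse" → "eimpulsb" → "mpulsb".

mpulsb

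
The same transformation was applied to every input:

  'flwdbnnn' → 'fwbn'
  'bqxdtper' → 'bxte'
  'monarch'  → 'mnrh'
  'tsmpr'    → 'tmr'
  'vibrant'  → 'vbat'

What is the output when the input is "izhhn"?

The pattern: keep every other character starting from the first (positions 1st, 3rd, 5th, ...).
So "izhhn" becomes "ihn".

ihn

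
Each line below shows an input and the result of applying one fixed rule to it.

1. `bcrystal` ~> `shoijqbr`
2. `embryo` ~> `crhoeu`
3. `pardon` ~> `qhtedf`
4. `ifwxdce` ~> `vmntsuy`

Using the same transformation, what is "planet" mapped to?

bqdujf

What's happening: shift every letter 10 places backward in the alphabet (wrapping around), then move the first character to the end.
"planet" → "fbqduj" → "bqdujf".
(Check on "ifwxdce": → "yvmntsu" → "vmntsuy" ✓)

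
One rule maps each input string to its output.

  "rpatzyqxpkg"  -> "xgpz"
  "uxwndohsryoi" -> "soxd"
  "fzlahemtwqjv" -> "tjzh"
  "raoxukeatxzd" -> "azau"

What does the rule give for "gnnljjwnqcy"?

nynj

Each output is the input with this applied: keep one character in every 3, starting at position 2 (positions 2nd, 5th, 8th, ...), then move the last 2 characters to the front (rotate right by 2).
For "gnnljjwnqcy", step one produces "njny"; step two turns that into "nynj".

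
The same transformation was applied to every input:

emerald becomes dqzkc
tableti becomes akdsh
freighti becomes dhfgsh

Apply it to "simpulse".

The rule is to delete the first 2 characters, then shift every letter 1 place backward in the alphabet (wrapping around).
Working it through for "simpulse": intermediate "mpulse", final "lotkrd".

lotkrd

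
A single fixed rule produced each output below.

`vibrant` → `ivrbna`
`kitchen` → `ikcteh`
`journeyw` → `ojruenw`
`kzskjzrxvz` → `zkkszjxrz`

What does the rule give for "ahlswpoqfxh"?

haslpwqoxf

The pattern: swap each adjacent pair of characters (1↔2, 3↔4, ...), then delete the last character.
"ahlswpoqfxh" → "haslpwqoxfh" → "haslpwqoxf".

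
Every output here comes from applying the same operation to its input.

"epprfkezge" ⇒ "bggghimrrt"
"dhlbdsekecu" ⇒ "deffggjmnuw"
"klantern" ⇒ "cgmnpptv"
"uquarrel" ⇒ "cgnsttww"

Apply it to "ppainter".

Looking at the pairs, the operation is to shift every letter 2 places forward in the alphabet (wrapping around), then sort the characters into alphabetical order.
On "ppainter": the first step gives "rrckpvgt", and the second then gives "cgkprrtv".

cgkprrtv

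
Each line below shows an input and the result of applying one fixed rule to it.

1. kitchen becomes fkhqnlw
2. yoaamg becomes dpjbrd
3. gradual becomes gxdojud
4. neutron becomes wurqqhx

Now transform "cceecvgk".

In each case the input is transformed by: shift every letter 3 places forward in the alphabet (wrapping around), then move the first 3 characters to the end (rotate left by 3).
Applying both steps to "cceecvgk": "ffhhfyjn", then "hfyjnffh".

hfyjnffh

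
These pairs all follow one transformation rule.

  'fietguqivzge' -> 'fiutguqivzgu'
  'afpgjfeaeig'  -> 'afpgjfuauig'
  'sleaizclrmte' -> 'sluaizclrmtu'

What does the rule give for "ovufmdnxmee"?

Looking at the pairs, the operation is to replace every "e" with "u".
On "ovufmdnxmee" that produces "ovufmdnxmuu".

ovufmdnxmuu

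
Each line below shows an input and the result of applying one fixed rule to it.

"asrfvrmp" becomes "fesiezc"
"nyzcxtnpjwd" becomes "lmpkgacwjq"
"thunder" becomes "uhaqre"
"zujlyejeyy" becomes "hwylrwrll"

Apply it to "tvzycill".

imlpvyy

The pattern: delete the first character, then shift every letter 13 places forward in the alphabet (wrapping around) — i.e. ROT13.
On "tvzycill": the first step gives "vzycill", and the second then gives "imlpvyy".
(Check on "nyzcxtnpjwd": → "yzcxtnpjwd" → "lmpkgacwjq" ✓)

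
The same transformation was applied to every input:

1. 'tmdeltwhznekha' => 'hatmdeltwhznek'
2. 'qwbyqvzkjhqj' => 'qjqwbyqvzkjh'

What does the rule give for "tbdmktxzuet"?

The rule is to move the last 2 characters to the front (rotate right by 2).
Doing the same to "tbdmktxzuet": "ettbdmktxzu".

ettbdmktxzu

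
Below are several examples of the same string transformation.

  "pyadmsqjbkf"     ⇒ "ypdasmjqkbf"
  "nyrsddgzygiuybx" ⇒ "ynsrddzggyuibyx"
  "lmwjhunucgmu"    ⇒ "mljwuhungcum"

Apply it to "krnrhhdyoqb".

The transformation: swap each adjacent pair of characters (1↔2, 3↔4, ...).
For "krnrhhdyoqb" the result is "rkrnhhydqob".

rkrnhhydqob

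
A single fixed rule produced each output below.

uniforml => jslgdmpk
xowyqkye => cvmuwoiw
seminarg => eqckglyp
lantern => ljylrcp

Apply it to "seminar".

pqckgly

In each case the input is transformed by: shift every letter 2 places backward in the alphabet (wrapping around), then move the last character to the front.
Working it through for "seminar": intermediate "qckglyp", final "pqckgly".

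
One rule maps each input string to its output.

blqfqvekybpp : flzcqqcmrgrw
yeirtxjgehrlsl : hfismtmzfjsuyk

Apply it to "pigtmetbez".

In each case the input is transformed by: swap the front and back halves of the string, then shift every letter 1 place forward in the alphabet (wrapping around).
Starting from "pigtmetbez": after the first operation, "etbezpigtm"; after the second, "fucfaqjhun".

fucfaqjhun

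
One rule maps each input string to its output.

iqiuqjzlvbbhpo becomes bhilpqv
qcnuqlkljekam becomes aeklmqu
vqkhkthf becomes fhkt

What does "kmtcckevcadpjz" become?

Each output is the input with this applied: sort the characters into alphabetical order, then keep every other character starting from the first (positions 1st, 3rd, 5th, ...).
Working it through for "kmtcckevcadpjz": intermediate "acccdejkkmptvz", final "acdjkpv".
(Check on "vqkhkthf": → "fhhkkqtv" → "fhkt" ✓)

acdjkpv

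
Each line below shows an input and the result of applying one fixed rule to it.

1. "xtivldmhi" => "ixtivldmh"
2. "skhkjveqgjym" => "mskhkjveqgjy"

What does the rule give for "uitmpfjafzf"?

Each output is the input with this applied: move the last character to the front.
For "uitmpfjafzf" the result is "fuitmpfjafz".

fuitmpfjafz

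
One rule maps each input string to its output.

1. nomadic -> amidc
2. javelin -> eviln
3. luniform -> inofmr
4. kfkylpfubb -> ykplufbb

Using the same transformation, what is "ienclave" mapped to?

cnalev

Rule — delete the first 2 characters, then swap each adjacent pair of characters (1↔2, 3↔4, ...).
Starting from "ienclave": after the first operation, "nclave"; after the second, "cnalev".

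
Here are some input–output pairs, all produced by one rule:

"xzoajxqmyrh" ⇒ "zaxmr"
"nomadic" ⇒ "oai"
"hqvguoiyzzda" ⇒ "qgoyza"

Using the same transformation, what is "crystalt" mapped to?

rsat

The rule is to keep every other character starting from the second (positions 2nd, 4th, 6th, ...).
On "crystalt" that produces "rsat".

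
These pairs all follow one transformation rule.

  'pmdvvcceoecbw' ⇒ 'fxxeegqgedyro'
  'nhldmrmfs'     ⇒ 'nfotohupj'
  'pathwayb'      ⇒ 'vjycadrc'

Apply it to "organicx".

icpkezqt

Looking at the pairs, the operation is to shift every letter 2 places forward in the alphabet (wrapping around), then move the first 2 characters to the end (rotate left by 2).
Working it through for "organicx": intermediate "qticpkez", final "icpkezqt".
(Check on "pathwayb": → "rcvjycad" → "vjycadrc" ✓)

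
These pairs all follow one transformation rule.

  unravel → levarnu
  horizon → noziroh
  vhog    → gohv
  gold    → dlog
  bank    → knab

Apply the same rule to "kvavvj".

jvvavk

The transformation: reverse the string.
Doing the same to "kvavvj": "jvvavk".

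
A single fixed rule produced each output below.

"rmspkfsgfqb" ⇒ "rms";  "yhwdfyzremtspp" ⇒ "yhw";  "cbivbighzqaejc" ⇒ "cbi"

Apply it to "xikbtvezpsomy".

xik

The rule is to keep only the first 3 characters.
Doing the same to "xikbtvezpsomy": "xik".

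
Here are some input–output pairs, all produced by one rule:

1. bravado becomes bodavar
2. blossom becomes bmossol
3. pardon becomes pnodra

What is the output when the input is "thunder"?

trednuh

Rule — move the first character to the end, then reverse the string.
Starting from "thunder": after the first operation, "hundert"; after the second, "trednuh".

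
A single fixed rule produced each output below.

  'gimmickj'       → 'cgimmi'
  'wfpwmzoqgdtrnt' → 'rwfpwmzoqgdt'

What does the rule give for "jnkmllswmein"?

ejnkmllswm

The transformation: delete the last 2 characters, then move the last character to the front.
Starting from "jnkmllswmein": after the first operation, "jnkmllswme"; after the second, "ejnkmllswm".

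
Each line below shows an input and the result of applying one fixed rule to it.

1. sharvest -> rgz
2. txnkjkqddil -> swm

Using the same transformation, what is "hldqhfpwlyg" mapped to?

gkc

Looking at the pairs, the operation is to shift every letter 1 place backward in the alphabet (wrapping around), then keep only the first 3 characters.
Doing the same to "hldqhfpwlyg": "gkc".
(Check on "txnkjkqddil": → "swmjijpcchk" → "swm" ✓)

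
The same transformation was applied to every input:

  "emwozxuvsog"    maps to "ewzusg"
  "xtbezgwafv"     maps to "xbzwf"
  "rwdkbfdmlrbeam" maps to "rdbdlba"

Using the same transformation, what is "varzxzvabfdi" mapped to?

What's happening: keep every other character starting from the first (positions 1st, 3rd, 5th, ...).
"varzxzvabfdi" → "vrxvbd".

vrxvbd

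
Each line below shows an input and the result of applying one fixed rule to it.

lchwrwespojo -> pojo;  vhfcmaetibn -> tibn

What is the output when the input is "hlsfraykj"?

aykj

What's happening: keep only the last 4 characters.
On "hlsfraykj" that produces "aykj".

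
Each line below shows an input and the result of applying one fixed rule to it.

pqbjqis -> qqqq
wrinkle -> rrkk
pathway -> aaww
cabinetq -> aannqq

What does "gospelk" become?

ooee

In each case the input is transformed by: keep one character in every 3, starting at position 2 (positions 2nd, 5th, 8th, ...), then double every character.
Working it through for "gospelk": intermediate "oe", final "ooee".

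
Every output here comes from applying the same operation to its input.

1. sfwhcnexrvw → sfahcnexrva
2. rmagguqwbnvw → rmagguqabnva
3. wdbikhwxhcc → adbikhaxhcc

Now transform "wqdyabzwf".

Each output is the input with this applied: replace every "w" with "a".
"wqdyabzwf" → "aqdyabzaf".

aqdyabzaf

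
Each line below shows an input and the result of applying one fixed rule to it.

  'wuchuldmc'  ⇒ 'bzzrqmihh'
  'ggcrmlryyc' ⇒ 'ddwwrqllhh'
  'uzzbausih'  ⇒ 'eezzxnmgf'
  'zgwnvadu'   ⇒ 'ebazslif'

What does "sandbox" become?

cxtsigf

In each case the input is transformed by: sort the characters into reverse alphabetical order, then shift every letter 5 places forward in the alphabet (wrapping around).
Starting from "sandbox": after the first operation, "xsondba"; after the second, "cxtsigf".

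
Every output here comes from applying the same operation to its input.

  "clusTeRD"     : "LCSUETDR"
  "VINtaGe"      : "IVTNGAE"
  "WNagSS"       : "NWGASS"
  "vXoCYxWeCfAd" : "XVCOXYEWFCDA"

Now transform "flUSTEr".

The rule is to swap each adjacent pair of characters (1↔2, 3↔4, ...), then convert every letter to uppercase.
"flUSTEr" → "lfSUETr" → "LFSUETR".

LFSUETR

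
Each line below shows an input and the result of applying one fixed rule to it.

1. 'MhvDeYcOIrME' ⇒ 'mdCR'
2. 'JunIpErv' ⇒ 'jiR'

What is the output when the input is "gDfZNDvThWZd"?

The pattern: keep one character in every 3, starting at position 1 (positions 1st, 4th, 7th, ...), then flip the case of every letter.
For "gDfZNDvThWZd", step one produces "gZvW"; step two turns that into "GzVw".
(Check on "MhvDeYcOIrME": → "MDcr" → "mdCR" ✓)

GzVw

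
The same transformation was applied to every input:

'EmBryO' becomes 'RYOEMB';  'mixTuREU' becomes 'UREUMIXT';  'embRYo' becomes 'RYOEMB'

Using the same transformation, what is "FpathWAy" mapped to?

The rule is to swap the front and back halves of the string, then convert every letter to uppercase.
"FpathWAy" → "hWAyFpat" → "HWAYFPAT".

HWAYFPAT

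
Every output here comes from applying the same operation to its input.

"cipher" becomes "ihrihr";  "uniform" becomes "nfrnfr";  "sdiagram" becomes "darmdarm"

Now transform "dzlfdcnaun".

Each output is the input with this applied: keep every other character starting from the second (positions 2nd, 4th, 6th, ...), then write the whole string twice.
Starting from "dzlfdcnaun": after the first operation, "zfcan"; after the second, "zfcanzfcan".
(Check on "uniform": → "nfr" → "nfrnfr" ✓)

zfcanzfcan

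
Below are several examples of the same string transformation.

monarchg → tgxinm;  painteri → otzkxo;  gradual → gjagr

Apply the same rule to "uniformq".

What's happening: shift every letter 6 places forward in the alphabet (wrapping around), then delete the first 2 characters.
Applying that to "uniformq" gives "oluxsw".

oluxsw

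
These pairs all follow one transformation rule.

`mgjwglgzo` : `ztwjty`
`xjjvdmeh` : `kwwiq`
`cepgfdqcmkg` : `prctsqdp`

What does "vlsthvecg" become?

iyfgui

The transformation: shift every letter 13 places forward in the alphabet (wrapping around) — i.e. ROT13, then delete the last 3 characters.
"vlsthvecg" → "iyfguirpt" → "iyfgui".
(Check on "cepgfdqcmkg": → "prctsqdpzxt" → "prctsqdp" ✓)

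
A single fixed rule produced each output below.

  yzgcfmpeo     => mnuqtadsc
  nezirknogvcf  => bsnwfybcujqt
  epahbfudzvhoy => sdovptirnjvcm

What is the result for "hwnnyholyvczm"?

Looking at the pairs, the operation is to shift every letter 12 places backward in the alphabet (wrapping around).
Applying that to "hwnnyholyvczm" gives "vkbbmvczmjqna".

vkbbmvczmjqna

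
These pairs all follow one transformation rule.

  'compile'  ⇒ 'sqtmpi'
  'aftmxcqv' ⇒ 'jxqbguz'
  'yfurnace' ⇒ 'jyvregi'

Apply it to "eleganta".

pikerxe

The pattern: shift every letter 4 places forward in the alphabet (wrapping around), then delete the first character.
"eleganta" → "ipikerxe" → "pikerxe".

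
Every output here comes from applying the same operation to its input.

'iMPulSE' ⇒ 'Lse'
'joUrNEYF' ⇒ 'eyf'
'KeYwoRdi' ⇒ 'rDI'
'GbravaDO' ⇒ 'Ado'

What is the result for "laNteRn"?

ErN

What's happening: flip the case of every letter, then keep only the last 3 characters.
Working it through for "laNteRn": intermediate "LAnTErN", final "ErN".
(Check on "KeYwoRdi": → "kEyWOrDI" → "rDI" ✓)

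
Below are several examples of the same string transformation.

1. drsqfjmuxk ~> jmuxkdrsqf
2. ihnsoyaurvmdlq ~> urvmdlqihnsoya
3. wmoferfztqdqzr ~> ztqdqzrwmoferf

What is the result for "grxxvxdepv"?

xdepvgrxxv

Each output is the input with this applied: swap the front and back halves of the string.
Applying that to "grxxvxdepv" gives "xdepvgrxxv".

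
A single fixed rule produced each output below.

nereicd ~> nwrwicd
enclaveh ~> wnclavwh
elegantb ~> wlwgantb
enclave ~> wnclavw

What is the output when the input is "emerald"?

Looking at the pairs, the operation is to replace every "e" with "w".
On "emerald" that produces "wmwrald".

wmwrald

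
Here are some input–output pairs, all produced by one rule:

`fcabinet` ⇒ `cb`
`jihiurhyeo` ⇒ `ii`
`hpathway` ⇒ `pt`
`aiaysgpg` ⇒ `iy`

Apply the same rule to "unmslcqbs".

The transformation: keep every other character starting from the second (positions 2nd, 4th, 6th, ...), then keep only the first 2 characters.
For "unmslcqbs", step one produces "nscb"; step two turns that into "ns".

ns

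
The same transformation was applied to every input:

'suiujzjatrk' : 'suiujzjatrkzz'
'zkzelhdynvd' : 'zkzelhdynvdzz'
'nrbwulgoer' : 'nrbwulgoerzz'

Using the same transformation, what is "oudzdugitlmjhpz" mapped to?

oudzdugitlmjhpzzz

The pattern: append "zz".
Doing the same to "oudzdugitlmjhpz": "oudzdugitlmjhpzzz".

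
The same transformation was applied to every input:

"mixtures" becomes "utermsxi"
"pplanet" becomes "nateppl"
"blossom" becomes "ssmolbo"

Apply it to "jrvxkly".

Looking at the pairs, the operation is to move the first 3 characters to the end (rotate left by 3), then swap each adjacent pair of characters (1↔2, 3↔4, ...).
Doing the same to "jrvxkly": "kxylrjv".
(Check on "pplanet": → "anetppl" → "nateppl" ✓)

kxylrjv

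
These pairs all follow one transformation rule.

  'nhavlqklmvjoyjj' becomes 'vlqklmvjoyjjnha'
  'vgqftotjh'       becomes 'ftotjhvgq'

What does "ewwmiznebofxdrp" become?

Each output is the input with this applied: move the first 3 characters to the end (rotate left by 3).
Doing the same to "ewwmiznebofxdrp": "miznebofxdrpeww".

miznebofxdrpeww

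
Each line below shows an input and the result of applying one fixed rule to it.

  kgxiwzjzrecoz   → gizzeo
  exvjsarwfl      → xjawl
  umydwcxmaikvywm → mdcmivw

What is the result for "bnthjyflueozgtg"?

What's happening: keep every other character starting from the second (positions 2nd, 4th, 6th, ...).
For "bnthjyflueozgtg" the result is "nhylezt".

nhylezt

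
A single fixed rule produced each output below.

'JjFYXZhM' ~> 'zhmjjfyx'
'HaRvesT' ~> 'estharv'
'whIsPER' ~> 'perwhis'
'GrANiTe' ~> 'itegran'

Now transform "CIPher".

The pattern: move the last 3 characters to the front (rotate right by 3), then convert every letter to lowercase.
"CIPher" → "herCIP" → "hercip".

hercip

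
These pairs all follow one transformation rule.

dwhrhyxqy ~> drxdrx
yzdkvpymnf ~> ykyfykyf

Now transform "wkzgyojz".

What's happening: keep one character in every 3, starting at position 1 (positions 1st, 4th, 7th, ...), then write the whole string twice.
"wkzgyojz" → "wgj" → "wgjwgj".
(Check on "yzdkvpymnf": → "ykyf" → "ykyfykyf" ✓)

wgjwgj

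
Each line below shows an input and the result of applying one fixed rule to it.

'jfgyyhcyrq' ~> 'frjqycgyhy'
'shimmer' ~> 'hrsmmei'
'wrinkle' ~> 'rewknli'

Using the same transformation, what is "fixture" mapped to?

What's happening: swap each adjacent pair of characters (1↔2, 3↔4, ...), then take characters alternately from the front and the back (1st, last, 2nd, 2nd-last, ...).
On "fixture": the first step gives "iftxrue", and the second then gives "iefutrx".
(Check on "shimmer": → "hsmiemr" → "hrsmmei" ✓)

iefutrx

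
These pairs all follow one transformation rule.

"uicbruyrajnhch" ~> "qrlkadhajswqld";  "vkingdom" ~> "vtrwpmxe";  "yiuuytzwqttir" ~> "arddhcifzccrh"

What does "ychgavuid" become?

mlqpjedrh

What's happening: swap the first and last characters, then shift every letter 9 places forward in the alphabet (wrapping around).
"ychgavuid" → "dchgavuiy" → "mlqpjedrh".
(Check on "uicbruyrajnhch": → "hicbruyrajnhcu" → "qrlkadhajswqld" ✓)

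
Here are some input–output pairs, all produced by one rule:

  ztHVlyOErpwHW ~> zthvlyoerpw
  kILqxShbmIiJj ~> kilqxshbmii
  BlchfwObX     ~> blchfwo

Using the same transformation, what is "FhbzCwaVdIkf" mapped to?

What's happening: delete the last 2 characters, then convert every letter to lowercase.
For "FhbzCwaVdIkf", step one produces "FhbzCwaVdI"; step two turns that into "fhbzcwavdi".
(Check on "ztHVlyOErpwHW": → "ztHVlyOErpw" → "zthvlyoerpw" ✓)

fhbzcwavdi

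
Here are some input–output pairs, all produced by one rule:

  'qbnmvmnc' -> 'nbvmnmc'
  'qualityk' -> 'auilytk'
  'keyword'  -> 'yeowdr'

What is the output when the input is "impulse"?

What's happening: delete the first character, then swap each adjacent pair of characters (1↔2, 3↔4, ...).
Working it through for "impulse": intermediate "mpulse", final "pmlues".

pmlues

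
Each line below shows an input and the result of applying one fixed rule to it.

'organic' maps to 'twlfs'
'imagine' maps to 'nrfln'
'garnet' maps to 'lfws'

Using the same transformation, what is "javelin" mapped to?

The transformation: delete the last 2 characters, then shift every letter 5 places forward in the alphabet (wrapping around).
For "javelin", step one produces "javel"; step two turns that into "ofajq".

ofajq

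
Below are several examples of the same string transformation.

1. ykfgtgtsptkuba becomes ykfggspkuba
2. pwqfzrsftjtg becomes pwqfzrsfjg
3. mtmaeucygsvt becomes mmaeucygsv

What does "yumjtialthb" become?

yumjialhb

What's happening: remove every "t".
So "yumjtialthb" becomes "yumjialhb".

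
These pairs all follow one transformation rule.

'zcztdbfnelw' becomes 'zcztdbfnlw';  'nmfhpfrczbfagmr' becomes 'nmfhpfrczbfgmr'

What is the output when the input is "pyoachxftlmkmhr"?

pychxftlmkmhr

The pattern: remove every vowel.
Applying that to "pyoachxftlmkmhr" gives "pychxftlmkmhr".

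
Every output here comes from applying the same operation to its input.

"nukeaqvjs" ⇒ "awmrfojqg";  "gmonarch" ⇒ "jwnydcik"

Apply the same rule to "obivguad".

rcqwzkxe

Looking at the pairs, the operation is to shift every letter 4 places backward in the alphabet (wrapping around), then move the first 3 characters to the end (rotate left by 3).
Applying both steps to "obivguad": "kxercqwz", then "rcqwzkxe".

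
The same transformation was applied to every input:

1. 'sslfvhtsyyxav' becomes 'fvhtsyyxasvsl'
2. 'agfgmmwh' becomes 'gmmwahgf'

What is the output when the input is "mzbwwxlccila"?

wwxlccilmazb

The pattern: swap the first and last characters, then move the first 3 characters to the end (rotate left by 3).
"mzbwwxlccila" → "azbwwxlccilm" → "wwxlccilmazb".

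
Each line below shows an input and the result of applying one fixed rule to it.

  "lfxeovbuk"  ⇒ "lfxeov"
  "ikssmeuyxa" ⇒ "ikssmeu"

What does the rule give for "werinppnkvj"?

werinppn

What's happening: delete the last 3 characters.
So "werinppnkvj" becomes "werinppn".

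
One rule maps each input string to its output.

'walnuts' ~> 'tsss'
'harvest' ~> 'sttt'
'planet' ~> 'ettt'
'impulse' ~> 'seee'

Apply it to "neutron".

The rule is to repeat every character 3 times, then keep only the last 4 characters.
"neutron" → "nnneeeuuutttrrrooonnn" → "onnn".

onnn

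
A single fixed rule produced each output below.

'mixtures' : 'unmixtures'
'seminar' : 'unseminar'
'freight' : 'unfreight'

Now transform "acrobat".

unacrobat

In each case the input is transformed by: prepend "un".
Applying that to "acrobat" gives "unacrobat".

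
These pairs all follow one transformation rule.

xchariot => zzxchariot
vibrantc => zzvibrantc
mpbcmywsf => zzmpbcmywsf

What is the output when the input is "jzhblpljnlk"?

zzjzhblpljnlk

The rule is to prepend "zz".
Doing the same to "jzhblpljnlk": "zzjzhblpljnlk".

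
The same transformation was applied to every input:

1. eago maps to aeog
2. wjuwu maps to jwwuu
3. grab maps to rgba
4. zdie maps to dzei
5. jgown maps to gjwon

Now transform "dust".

udts

The transformation: swap each adjacent pair of characters (1↔2, 3↔4, ...).
On "dust" that produces "udts".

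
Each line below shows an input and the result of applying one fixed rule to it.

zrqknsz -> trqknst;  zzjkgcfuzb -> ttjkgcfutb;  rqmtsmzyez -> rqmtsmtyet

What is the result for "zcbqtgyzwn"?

tcbqtgytwn

In each case the input is transformed by: replace every "z" with "t".
Doing the same to "zcbqtgyzwn": "tcbqtgytwn".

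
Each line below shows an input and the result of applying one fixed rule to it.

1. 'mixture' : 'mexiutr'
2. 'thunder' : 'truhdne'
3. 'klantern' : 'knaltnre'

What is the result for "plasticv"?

pvaltsci

In each case the input is transformed by: move the last character to the front, then swap each adjacent pair of characters (1↔2, 3↔4, ...).
Applying both steps to "plasticv": "vplastic", then "pvaltsci".
(Check on "mixture": → "emixtur" → "mexiutr" ✓)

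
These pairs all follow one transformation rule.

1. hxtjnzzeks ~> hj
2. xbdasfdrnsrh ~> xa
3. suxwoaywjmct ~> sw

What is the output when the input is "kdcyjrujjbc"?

The transformation: keep one character in every 3, starting at position 1 (positions 1st, 4th, 7th, ...), then delete the last 2 characters.
"kdcyjrujjbc" → "ky".
(Check on "suxwoaywjmct": → "swym" → "sw" ✓)

ky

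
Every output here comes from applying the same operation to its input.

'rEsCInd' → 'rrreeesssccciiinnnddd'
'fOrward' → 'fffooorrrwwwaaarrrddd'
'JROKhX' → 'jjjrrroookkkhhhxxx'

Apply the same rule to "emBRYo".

Looking at the pairs, the operation is to repeat every character 3 times, then convert every letter to lowercase.
On "emBRYo": the first step gives "eeemmmBBBRRRYYYooo", and the second then gives "eeemmmbbbrrryyyooo".

eeemmmbbbrrryyyooo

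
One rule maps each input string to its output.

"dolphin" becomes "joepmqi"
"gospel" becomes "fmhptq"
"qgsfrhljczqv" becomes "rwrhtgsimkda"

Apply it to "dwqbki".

Each output is the input with this applied: shift every letter 1 place forward in the alphabet (wrapping around), then move the last 2 characters to the front (rotate right by 2).
For "dwqbki", step one produces "exrclj"; step two turns that into "ljexrc".

ljexrc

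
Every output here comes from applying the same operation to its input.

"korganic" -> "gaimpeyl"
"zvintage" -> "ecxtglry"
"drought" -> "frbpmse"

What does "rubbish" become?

qfpszzg

Rule — shift every letter 2 places backward in the alphabet (wrapping around), then move the last 2 characters to the front (rotate right by 2).
Starting from "rubbish": after the first operation, "pszzgqf"; after the second, "qfpszzg".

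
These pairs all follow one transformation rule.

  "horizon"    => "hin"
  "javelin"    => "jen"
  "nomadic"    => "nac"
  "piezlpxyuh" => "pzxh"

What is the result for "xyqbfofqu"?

Each output is the input with this applied: keep one character in every 3, starting at position 1 (positions 1st, 4th, 7th, ...).
Applying that to "xyqbfofqu" gives "xbf".

xbf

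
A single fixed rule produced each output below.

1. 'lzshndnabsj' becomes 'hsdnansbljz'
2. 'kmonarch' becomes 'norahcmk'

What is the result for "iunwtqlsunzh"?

In each case the input is transformed by: move the first 2 characters to the end (rotate left by 2), then swap each adjacent pair of characters (1↔2, 3↔4, ...).
"iunwtqlsunzh" → "nwtqlsunzhiu" → "wnqtslnuhzui".
(Check on "kmonarch": → "onarchkm" → "norahcmk" ✓)

wnqtslnuhzui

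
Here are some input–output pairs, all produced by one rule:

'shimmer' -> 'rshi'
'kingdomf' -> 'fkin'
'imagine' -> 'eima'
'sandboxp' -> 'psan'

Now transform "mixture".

emix

The rule is to move the first 3 characters to the end (rotate left by 3), then keep only the last 4 characters.
On "mixture": the first step gives "turemix", and the second then gives "emix".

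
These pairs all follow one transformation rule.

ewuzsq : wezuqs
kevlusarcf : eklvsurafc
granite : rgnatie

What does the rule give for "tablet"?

atlbte

What's happening: swap each adjacent pair of characters (1↔2, 3↔4, ...).
For "tablet" the result is "atlbte".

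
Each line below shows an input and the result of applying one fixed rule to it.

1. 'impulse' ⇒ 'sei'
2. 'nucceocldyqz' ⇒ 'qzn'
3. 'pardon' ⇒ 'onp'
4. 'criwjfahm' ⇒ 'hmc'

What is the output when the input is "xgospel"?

In each case the input is transformed by: move the first character to the end, then keep only the last 3 characters.
On "xgospel": the first step gives "gospelx", and the second then gives "elx".
(Check on "nucceocldyqz": → "ucceocldyqzn" → "qzn" ✓)

elx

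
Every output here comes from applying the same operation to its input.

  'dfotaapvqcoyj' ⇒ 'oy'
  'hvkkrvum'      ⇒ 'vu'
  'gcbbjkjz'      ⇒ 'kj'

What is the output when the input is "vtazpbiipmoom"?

What's happening: move the last 3 characters to the front (rotate right by 3), then keep only the first 2 characters.
For "vtazpbiipmoom", step one produces "oomvtazpbiipm"; step two turns that into "oo".

oo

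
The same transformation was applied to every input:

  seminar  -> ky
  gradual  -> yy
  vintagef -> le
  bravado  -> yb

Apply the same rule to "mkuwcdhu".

Rule — keep one character in every 3, starting at position 3 (positions 3rd, 6th, 9th, ...), then shift every letter 2 places backward in the alphabet (wrapping around).
For "mkuwcdhu", step one produces "ud"; step two turns that into "sb".
(Check on "gradual": → "aa" → "yy" ✓)

sb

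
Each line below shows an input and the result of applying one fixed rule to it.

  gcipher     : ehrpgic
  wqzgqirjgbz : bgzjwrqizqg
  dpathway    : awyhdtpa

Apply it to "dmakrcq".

Each output is the input with this applied: move the last 2 characters to the front (rotate right by 2), then take characters alternately from the front and the back (1st, last, 2nd, 2nd-last, ...).
Working it through for "dmakrcq": intermediate "cqdmakr", final "crqkdam".

crqkdam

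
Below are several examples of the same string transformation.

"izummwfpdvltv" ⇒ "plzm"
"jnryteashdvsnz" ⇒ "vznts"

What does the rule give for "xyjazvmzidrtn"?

The transformation: keep one character in every 3, starting at position 2 (positions 2nd, 5th, 8th, ...), then move the last 2 characters to the front (rotate right by 2).
On "xyjazvmzidrtn": the first step gives "yzzr", and the second then gives "zryz".

zryz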